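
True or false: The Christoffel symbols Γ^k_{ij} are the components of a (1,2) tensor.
Under a change of coordinates Γ picks up an inhomogeneous term ∂²x/∂x'∂x'; e.g. Γ = 0 in Cartesian coordinates but Γ^r_{θθ} = -r in polar coordinates on the same flat plane.
False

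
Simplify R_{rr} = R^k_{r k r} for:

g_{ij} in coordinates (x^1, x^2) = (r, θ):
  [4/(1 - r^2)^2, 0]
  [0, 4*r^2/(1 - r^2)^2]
Non-zero Christoffel symbols (Γ^k_{ij} = Γ^k_{ji}):
Γ^r_{r r} = 2*r/(1 - r^2)
Γ^r_{θ θ} = (r^3 + r)/(r^2 - 1)
Γ^θ_{r θ} = (-r^2 - 1)/(r^3 - r)
R^r_{r r r} = 0 (a repeated index in an antisymmetric pair)
R^θ_{r θ r} = ∂_θ Γ^θ_{r r} - ∂_r Γ^θ_{r θ} + Γ^θ_{θ m} Γ^m_{r r} - Γ^θ_{r m} Γ^m_{r θ}
  = (0) - ((r^4 + 4*r^2 - 1)/(r^3 - r)^2) + (2*(r^2 + 1)/(r^2 - 1)^2) - ((r^2 + 1)^2/(r^3 - r)^2) = -4/(r^2 - 1)^2
R_{rr} = R^r_{r r r} + R^θ_{r θ r} = (0) + (-4/(r^2 - 1)^2) = -4/(r^2 - 1)^2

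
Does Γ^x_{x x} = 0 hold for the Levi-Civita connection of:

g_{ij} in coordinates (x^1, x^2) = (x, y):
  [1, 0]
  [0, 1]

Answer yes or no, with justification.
Γ^x_{x x} = (1/2) g^{xx} (∂_x g_{xx} + ∂_x g_{xx} - ∂_x g_{xx}) = (1/2)(1)((0) + (0) - (0)) = 0
This equals the proposed value 0.
Yes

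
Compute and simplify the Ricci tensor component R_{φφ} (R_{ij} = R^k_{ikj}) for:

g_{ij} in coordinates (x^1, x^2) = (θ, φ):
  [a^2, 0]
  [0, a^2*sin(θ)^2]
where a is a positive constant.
Non-zero Christoffel symbols (Γ^k_{ij} = Γ^k_{ji}):
Γ^θ_{φ φ} = -sin(2*θ)/2
Γ^φ_{θ φ} = 1/tan(θ)
R^θ_{φ θ φ} = ∂_θ Γ^θ_{φ φ} - ∂_φ Γ^θ_{φ θ} + Γ^θ_{θ m} Γ^m_{φ φ} - Γ^θ_{φ m} Γ^m_{φ θ}
  = (-cos(2*θ)) - (0) + (0) - (-cos(θ)^2) = sin(θ)^2
R^φ_{φ φ φ} = 0 (a repeated index in an antisymmetric pair)
R_{φφ} = R^θ_{φ θ φ} + R^φ_{φ φ φ} = (sin(θ)^2) + (0) = sin(θ)^2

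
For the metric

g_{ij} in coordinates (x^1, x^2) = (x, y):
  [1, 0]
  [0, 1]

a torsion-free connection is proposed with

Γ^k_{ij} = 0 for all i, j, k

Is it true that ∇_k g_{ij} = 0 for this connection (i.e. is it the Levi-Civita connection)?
Using ∇_k g_{ij} = ∂_k g_{ij} - Γ^m_{ki} g_{mj} - Γ^m_{kj} g_{im}:
e.g. ∇_y g_{xy} = (0) - (0) - (0) = 0
Every component ∇_k g_{ij} vanishes: the connection is metric compatible.
Yes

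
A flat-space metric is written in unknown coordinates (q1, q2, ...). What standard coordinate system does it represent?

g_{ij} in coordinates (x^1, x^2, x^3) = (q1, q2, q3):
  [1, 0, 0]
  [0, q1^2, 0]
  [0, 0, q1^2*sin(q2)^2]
The line element ds^2 = dq1^2 + q1^2 dq2^2 + q1^2 sin(q2)^2 dq3^2 is dr^2 + r^2 dθ^2 + r^2 sin(θ)^2 dφ^2 with q1 = r, q2 = θ, q3 = φ.
spherical coordinates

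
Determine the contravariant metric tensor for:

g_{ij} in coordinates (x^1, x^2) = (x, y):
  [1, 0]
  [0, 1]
The metric is diagonal, so g^{ij} is diagonal with entries 1/g_{ii}: diag(1, 1).
g^{ij}:
  [1, 0]
  [0, 1]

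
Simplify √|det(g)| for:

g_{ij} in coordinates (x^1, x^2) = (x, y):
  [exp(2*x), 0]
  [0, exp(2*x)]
det(g) = exp(4*x)
√|det(g)| = exp(2*x)
Volume element: dV = exp(2*x) dx dy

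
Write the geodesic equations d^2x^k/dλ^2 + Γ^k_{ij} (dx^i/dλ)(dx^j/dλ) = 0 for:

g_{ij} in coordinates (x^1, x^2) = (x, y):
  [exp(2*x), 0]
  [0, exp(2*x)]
Geodesic equation: d^2x^k/dλ^2 + Γ^k_{ij} (dx^i/dλ)(dx^j/dλ) = 0.
Non-zero Christoffel symbols:
Γ^x_{x x} = 1
Γ^x_{y y} = -1
Γ^y_{x y} = 1
Substituting (the symmetric pair Γ^k_{ij}, Γ^k_{ji} combines into a factor 2):
d^2x/dλ^2 + (dx/dλ)^2 - (dy/dλ)^2 = 0
d^2y/dλ^2 + 2 (dx/dλ)(dy/dλ) = 0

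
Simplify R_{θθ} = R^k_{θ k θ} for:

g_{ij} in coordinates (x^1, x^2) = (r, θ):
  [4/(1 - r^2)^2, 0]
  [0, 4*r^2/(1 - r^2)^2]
Non-zero Christoffel symbols (Γ^k_{ij} = Γ^k_{ji}):
Γ^r_{r r} = 2*r/(1 - r^2)
Γ^r_{θ θ} = (r^3 + r)/(r^2 - 1)
Γ^θ_{r θ} = (-r^2 - 1)/(r^3 - r)
R^r_{θ r θ} = ∂_r Γ^r_{θ θ} - ∂_θ Γ^r_{θ r} + Γ^r_{r m} Γ^m_{θ θ} - Γ^r_{θ m} Γ^m_{θ r}
  = ((r^4 - 4*r^2 - 1)/(r^2 - 1)^2) - (0) + (-2*r^2*(r^2 + 1)/(r^2 - 1)^2) - (-(r^2 + 1)^2/(r^2 - 1)^2) = -4*r^2/(r^2 - 1)^2
R^θ_{θ θ θ} = 0 (a repeated index in an antisymmetric pair)
R_{θθ} = R^r_{θ r θ} + R^θ_{θ θ θ} = (-4*r^2/(r^2 - 1)^2) + (0) = -4*r^2/(r^2 - 1)^2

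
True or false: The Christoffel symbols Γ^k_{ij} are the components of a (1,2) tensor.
Under a change of coordinates Γ picks up an inhomogeneous term ∂²x/∂x'∂x'; e.g. Γ = 0 in Cartesian coordinates but Γ^r_{θθ} = -r in polar coordinates on the same flat plane.
False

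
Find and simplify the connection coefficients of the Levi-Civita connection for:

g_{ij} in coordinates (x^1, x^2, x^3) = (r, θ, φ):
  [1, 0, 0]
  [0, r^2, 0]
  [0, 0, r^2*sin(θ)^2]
Using Γ^k_{ij} = (1/2) g^{km} (∂_i g_{mj} + ∂_j g_{mi} - ∂_m g_{ij}); the metric is diagonal, so only the m = k term contributes.
Non-zero symbols (using the symmetry Γ^k_{ij} = Γ^k_{ji}):
Γ^r_{θ θ} = (1/2) g^{rr} (∂_θ g_{rθ} + ∂_θ g_{rθ} - ∂_r g_{θθ}) = (1/2)(1)((0) + (0) - (2*r)) = -r
Γ^r_{φ φ} = (1/2) g^{rr} (∂_φ g_{rφ} + ∂_φ g_{rφ} - ∂_r g_{φφ}) = (1/2)(1)((0) + (0) - (2*r*sin(θ)^2)) = -r*sin(θ)^2
Γ^θ_{r θ} = (1/2) g^{θθ} (∂_r g_{θθ} + ∂_θ g_{θr} - ∂_θ g_{rθ}) = (1/2)(1/r^2)((2*r) + (0) - (0)) = 1/r
Γ^θ_{φ φ} = (1/2) g^{θθ} (∂_φ g_{θφ} + ∂_φ g_{θφ} - ∂_θ g_{φφ}) = (1/2)(1/r^2)((0) + (0) - (r^2*sin(2*θ))) = -sin(2*θ)/2
Γ^φ_{r φ} = (1/2) g^{φφ} (∂_r g_{φφ} + ∂_φ g_{φr} - ∂_φ g_{rφ}) = (1/2)(1/(r^2*sin(θ)^2))((2*r*sin(θ)^2) + (0) - (0)) = 1/r
Γ^φ_{θ φ} = (1/2) g^{φφ} (∂_θ g_{φφ} + ∂_φ g_{φθ} - ∂_φ g_{θφ}) = (1/2)(1/(r^2*sin(θ)^2))((r^2*sin(2*θ)) + (0) - (0)) = 1/tan(θ)
All other Christoffel symbols are zero.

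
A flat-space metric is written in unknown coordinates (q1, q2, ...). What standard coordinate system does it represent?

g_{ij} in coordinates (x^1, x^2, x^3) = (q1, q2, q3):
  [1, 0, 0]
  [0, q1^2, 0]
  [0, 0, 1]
The line element ds^2 = dq1^2 + q1^2 dq2^2 + dq3^2 is dr^2 + r^2 dθ^2 + dz^2 with q1 = r, q2 = θ, q3 = z.
cylindrical coordinates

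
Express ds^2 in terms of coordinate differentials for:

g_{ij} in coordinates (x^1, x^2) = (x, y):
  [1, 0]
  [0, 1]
ds^2 = g_{ij} dx^i dx^j; only the non-zero components contribute.
ds^2 = dx^2 + dy^2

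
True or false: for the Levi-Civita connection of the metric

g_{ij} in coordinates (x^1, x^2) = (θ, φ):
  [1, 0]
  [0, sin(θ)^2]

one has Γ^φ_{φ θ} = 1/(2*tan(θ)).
Γ^φ_{φ θ} = (1/2) g^{φφ} (∂_φ g_{φθ} + ∂_θ g_{φφ} - ∂_φ g_{φθ}) = (1/2)(1/sin(θ)^2)((0) + (sin(2*θ)) - (0)) = 1/tan(θ)
This differs from the proposed value 1/(2*tan(θ)).
False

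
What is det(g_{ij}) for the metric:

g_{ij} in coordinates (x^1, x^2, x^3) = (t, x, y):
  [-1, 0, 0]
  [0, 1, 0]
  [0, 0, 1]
Diagonal metric: det(g) = g_{11}·g_{22}·g_{33}
= (-1)·(1)·(1)
det(g) = -1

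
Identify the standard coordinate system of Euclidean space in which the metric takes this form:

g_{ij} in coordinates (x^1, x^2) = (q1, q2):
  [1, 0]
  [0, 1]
All components are constant and the metric is the identity, i.e. orthonormal rectilinear coordinates.
Cartesian (2D) coordinates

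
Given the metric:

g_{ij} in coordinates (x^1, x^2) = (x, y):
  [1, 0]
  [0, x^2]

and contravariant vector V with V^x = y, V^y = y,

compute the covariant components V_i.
V_i = g_{ij} V^j:
V_x = (1)(y) + (0)(y) = y
V_y = (0)(y) + (x^2)(y) = x^2*y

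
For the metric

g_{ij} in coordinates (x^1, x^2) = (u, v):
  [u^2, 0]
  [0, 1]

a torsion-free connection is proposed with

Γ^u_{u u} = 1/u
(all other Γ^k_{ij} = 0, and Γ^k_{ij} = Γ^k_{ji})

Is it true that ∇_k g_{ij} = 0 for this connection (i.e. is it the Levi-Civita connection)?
Using ∇_k g_{ij} = ∂_k g_{ij} - Γ^m_{ki} g_{mj} - Γ^m_{kj} g_{im}:
e.g. ∇_u g_{uu} = (2*u) - (u) - (u) = 0
Every component ∇_k g_{ij} vanishes: the connection is metric compatible.
Yes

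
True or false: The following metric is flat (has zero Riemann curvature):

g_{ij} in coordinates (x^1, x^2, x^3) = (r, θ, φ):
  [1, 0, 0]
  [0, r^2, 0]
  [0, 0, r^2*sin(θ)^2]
Non-zero Christoffel symbols:
Γ^r_{θ θ} = -r
Γ^r_{φ φ} = -r*sin(θ)^2
Γ^θ_{r θ} = 1/r
Γ^θ_{φ φ} = -sin(2*θ)/2
Γ^φ_{r φ} = 1/r
Γ^φ_{θ φ} = 1/tan(θ)
Ricci tensor: R_{rr} = 0, R_{rθ} = 0, R_{rφ} = 0, R_{θθ} = 0, R_{θφ} = 0, R_{φφ} = 0
All R_{ij} vanish; in 3 dimensions the Riemann tensor is fully determined by the Ricci tensor, so R^i_{jkl} = 0: the metric is flat (curvilinear coordinates on flat space).
True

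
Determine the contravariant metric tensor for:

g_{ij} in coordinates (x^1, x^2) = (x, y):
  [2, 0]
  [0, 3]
The metric is diagonal, so g^{ij} is diagonal with entries 1/g_{ii}: diag(1/2, 1/3).
g^{ij}:
  [1/2, 0]
  [0, 1/3]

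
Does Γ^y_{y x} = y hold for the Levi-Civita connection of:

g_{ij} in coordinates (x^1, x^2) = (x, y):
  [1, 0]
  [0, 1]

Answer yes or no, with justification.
Γ^y_{y x} = (1/2) g^{yy} (∂_y g_{yx} + ∂_x g_{yy} - ∂_y g_{yx}) = (1/2)(1)((0) + (0) - (0)) = 0
This differs from the proposed value y.
No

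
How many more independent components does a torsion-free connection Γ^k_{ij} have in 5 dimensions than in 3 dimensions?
Independent components in n dimensions: n × n(n+1)/2 = n^2(n+1)/2.
5D: 5 × 15 = 75
3D: 3 × 6 = 18
Difference = 75 - 18 = 57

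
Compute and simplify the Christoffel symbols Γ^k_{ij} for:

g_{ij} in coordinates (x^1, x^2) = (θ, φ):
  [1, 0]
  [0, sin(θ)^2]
Using Γ^k_{ij} = (1/2) g^{km} (∂_i g_{mj} + ∂_j g_{mi} - ∂_m g_{ij}); the metric is diagonal, so only the m = k term contributes.
Non-zero symbols (using the symmetry Γ^k_{ij} = Γ^k_{ji}):
Γ^θ_{φ φ} = (1/2) g^{θθ} (∂_φ g_{θφ} + ∂_φ g_{θφ} - ∂_θ g_{φφ}) = (1/2)(1)((0) + (0) - (sin(2*θ))) = -sin(2*θ)/2
Γ^φ_{θ φ} = (1/2) g^{φφ} (∂_θ g_{φφ} + ∂_φ g_{φθ} - ∂_φ g_{θφ}) = (1/2)(1/sin(θ)^2)((sin(2*θ)) + (0) - (0)) = 1/tan(θ)
All other Christoffel symbols are zero.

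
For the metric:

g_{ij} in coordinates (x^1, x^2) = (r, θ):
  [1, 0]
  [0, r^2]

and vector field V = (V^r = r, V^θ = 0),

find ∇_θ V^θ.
Non-zero Christoffel symbols:
Γ^r_{θ θ} = -r
Γ^θ_{r θ} = 1/r
∇_θ V^θ = ∂_θ V^θ + Γ^θ_{θ j} V^j
  = (0) + (1/r)(r) + (0)(0)
  = 1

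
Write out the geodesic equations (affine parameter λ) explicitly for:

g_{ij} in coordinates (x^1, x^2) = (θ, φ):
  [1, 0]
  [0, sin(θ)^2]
Geodesic equation: d^2x^k/dλ^2 + Γ^k_{ij} (dx^i/dλ)(dx^j/dλ) = 0.
Non-zero Christoffel symbols:
Γ^θ_{φ φ} = -sin(2*θ)/2
Γ^φ_{θ φ} = 1/tan(θ)
Substituting (the symmetric pair Γ^k_{ij}, Γ^k_{ji} combines into a factor 2):
d^2θ/dλ^2 - (sin(2*θ)/2) (dφ/dλ)^2 = 0
d^2φ/dλ^2 + (2/tan(θ)) (dθ/dλ)(dφ/dλ) = 0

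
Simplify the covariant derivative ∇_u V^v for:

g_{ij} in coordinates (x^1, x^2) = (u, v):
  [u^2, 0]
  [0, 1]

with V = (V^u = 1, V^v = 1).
Non-zero Christoffel symbols:
Γ^u_{u u} = 1/u
∇_u V^v = ∂_u V^v + Γ^v_{u j} V^j
  = (0) + (0)(1) + (0)(1)
  = 0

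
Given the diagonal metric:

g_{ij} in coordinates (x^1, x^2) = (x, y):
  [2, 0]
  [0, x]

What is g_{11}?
With x^1 = x, x^2 = y, g_{11} = g_{xx} is the row-1, column-1 entry of the matrix.
g_{11} = 2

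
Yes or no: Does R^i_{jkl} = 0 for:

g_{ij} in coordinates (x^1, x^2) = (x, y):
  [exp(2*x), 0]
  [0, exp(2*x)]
Non-zero Christoffel symbols:
Γ^x_{x x} = 1
Γ^x_{y y} = -1
Γ^y_{x y} = 1
Ricci tensor: R_{xx} = 0, R_{xy} = 0, R_{yy} = 0
All R_{ij} vanish; in 2 dimensions the Riemann tensor is fully determined by the Ricci tensor, so R^i_{jkl} = 0: the metric is flat (curvilinear coordinates on flat space).
Yes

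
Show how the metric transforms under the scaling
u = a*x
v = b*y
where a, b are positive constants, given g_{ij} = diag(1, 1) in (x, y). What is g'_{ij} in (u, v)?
Invert the transformation: x = u/a, y = v/b
g'_{ij} = (∂x^k/∂x'^i)(∂x^l/∂x'^j) g_{kl}; with g_{kl} = δ_{kl} this is Σ_k (∂x^k/∂x'^i)(∂x^k/∂x'^j).
Jacobian: ∂x/∂u = 1/a, ∂x/∂v = 0, ∂y/∂u = 0, ∂y/∂v = 1/b
g'_{uu} = (1/a)(1/a) + (0)(0) = 1/a^2
g'_{uv} = (1/a)(0) + (0)(1/b) = 0
g'_{vv} = (0)(0) + (1/b)(1/b) = 1/b^2
g'_{ij} = diag(1/a^2, 1/b^2)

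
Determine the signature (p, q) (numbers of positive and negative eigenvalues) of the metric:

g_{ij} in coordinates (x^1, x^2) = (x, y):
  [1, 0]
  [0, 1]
The metric is diagonal, so its eigenvalues are the diagonal entries: 1, 1 (at a generic point, where coordinate-dependent entries are positive).
2 positive, 0 negative.
(2, 0) - Riemannian (positive definite)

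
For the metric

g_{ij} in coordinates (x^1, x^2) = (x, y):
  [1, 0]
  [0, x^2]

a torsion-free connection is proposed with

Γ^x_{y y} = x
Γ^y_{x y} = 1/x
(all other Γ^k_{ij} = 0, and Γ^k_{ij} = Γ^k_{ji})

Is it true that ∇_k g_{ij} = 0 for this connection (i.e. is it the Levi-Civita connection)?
Using ∇_k g_{ij} = ∂_k g_{ij} - Γ^m_{ki} g_{mj} - Γ^m_{kj} g_{im}:
∇_y g_{xy} = (0) - (x) - (x) = -2*x ≠ 0
So the connection is not metric compatible (it is not the Levi-Civita connection).
No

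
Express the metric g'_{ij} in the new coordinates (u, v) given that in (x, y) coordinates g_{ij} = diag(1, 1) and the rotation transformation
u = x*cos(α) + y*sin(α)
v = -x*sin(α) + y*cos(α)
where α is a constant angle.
Invert the transformation: x = u*cos(α) - v*sin(α), y = u*sin(α) + v*cos(α)
g'_{ij} = (∂x^k/∂x'^i)(∂x^l/∂x'^j) g_{kl}; with g_{kl} = δ_{kl} this is Σ_k (∂x^k/∂x'^i)(∂x^k/∂x'^j).
Jacobian: ∂x/∂u = cos(α), ∂x/∂v = -sin(α), ∂y/∂u = sin(α), ∂y/∂v = cos(α)
g'_{uu} = (cos(α))(cos(α)) + (sin(α))(sin(α)) = 1
g'_{uv} = (cos(α))(-sin(α)) + (sin(α))(cos(α)) = 0
g'_{vv} = (-sin(α))(-sin(α)) + (cos(α))(cos(α)) = 1
g'_{ij} = diag(1, 1)
The Euclidean metric is invariant under rotations.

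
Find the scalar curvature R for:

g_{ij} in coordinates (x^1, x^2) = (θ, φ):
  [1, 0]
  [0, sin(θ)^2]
Non-zero Christoffel symbols (Γ^k_{ij} = Γ^k_{ji}):
Γ^θ_{φ φ} = -sin(2*θ)/2
Γ^φ_{θ φ} = 1/tan(θ)
Ricci tensor (R_{ij} = R^k_{ikj}): R_{θθ} = 1, R_{θφ} = 0, R_{φφ} = sin(θ)^2
Inverse metric: g^{θθ} = 1, g^{φφ} = 1/sin(θ)^2
R = g^{ij} R_{ij} = (1)(1) + (1/sin(θ)^2)(sin(θ)^2) = 2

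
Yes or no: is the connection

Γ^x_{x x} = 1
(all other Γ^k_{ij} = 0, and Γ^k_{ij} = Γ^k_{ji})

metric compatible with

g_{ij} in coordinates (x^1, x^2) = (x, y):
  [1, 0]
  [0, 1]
Using ∇_k g_{ij} = ∂_k g_{ij} - Γ^m_{ki} g_{mj} - Γ^m_{kj} g_{im}:
∇_x g_{xx} = (0) - (1) - (1) = -2 ≠ 0
So the connection is not metric compatible (it is not the Levi-Civita connection).
No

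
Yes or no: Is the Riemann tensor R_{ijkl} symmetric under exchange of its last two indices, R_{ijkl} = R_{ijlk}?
It is antisymmetric in the last pair: R_{ijkl} = -R_{ijlk}.
No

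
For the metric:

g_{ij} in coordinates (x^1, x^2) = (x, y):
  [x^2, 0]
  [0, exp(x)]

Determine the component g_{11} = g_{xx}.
With x^1 = x, x^2 = y, g_{11} = g_{xx} is the row-1, column-1 entry of the matrix.
g_{11} = x^2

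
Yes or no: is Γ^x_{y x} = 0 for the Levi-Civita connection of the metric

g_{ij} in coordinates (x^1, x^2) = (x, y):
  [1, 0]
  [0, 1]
Γ^x_{y x} = (1/2) g^{xx} (∂_y g_{xx} + ∂_x g_{xy} - ∂_x g_{yx}) = (1/2)(1)((0) + (0) - (0)) = 0
This equals the proposed value 0.
Yes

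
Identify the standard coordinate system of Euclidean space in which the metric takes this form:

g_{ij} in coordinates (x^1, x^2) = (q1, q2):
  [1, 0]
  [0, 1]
All components are constant and the metric is the identity, i.e. orthonormal rectilinear coordinates.
Cartesian (2D) coordinates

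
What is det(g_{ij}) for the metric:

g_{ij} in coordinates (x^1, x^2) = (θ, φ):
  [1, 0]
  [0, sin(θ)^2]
For a 2×2 metric: det(g) = g_{11}·g_{22} - g_{12}·g_{21}
= (1)·(sin(θ)^2) - (0)·(0)
= sin(θ)^2 - 0
det(g) = sin(θ)^2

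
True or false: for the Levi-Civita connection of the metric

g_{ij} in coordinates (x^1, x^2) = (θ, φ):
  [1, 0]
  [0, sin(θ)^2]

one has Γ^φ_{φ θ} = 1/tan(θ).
Γ^φ_{φ θ} = (1/2) g^{φφ} (∂_φ g_{φθ} + ∂_θ g_{φφ} - ∂_φ g_{φθ}) = (1/2)(1/sin(θ)^2)((0) + (sin(2*θ)) - (0)) = 1/tan(θ)
This equals the proposed value 1/tan(θ).
True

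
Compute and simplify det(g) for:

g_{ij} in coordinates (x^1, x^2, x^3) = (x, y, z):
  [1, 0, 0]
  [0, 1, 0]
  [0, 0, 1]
Diagonal metric: det(g) = g_{11}·g_{22}·g_{33}
= (1)·(1)·(1)
det(g) = 1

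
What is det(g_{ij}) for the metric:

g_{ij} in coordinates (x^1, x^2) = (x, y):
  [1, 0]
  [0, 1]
For a 2×2 metric: det(g) = g_{11}·g_{22} - g_{12}·g_{21}
= (1)·(1) - (0)·(0)
= 1 - 0
det(g) = 1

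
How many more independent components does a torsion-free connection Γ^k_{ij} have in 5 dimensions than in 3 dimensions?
Independent components in n dimensions: n × n(n+1)/2 = n^2(n+1)/2.
5D: 5 × 15 = 75
3D: 3 × 6 = 18
Difference = 75 - 18 = 57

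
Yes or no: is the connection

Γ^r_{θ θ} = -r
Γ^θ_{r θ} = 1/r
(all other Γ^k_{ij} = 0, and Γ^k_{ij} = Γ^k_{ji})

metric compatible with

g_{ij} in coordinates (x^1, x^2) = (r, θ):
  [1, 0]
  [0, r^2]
Using ∇_k g_{ij} = ∂_k g_{ij} - Γ^m_{ki} g_{mj} - Γ^m_{kj} g_{im}:
e.g. ∇_r g_{θθ} = (2*r) - (r) - (r) = 0
Every component ∇_k g_{ij} vanishes: the connection is metric compatible.
Yes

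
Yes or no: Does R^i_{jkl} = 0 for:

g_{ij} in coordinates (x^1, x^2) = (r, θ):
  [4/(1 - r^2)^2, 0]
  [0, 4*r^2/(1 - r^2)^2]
Non-zero Christoffel symbols:
Γ^r_{r r} = 2*r/(1 - r^2)
Γ^r_{θ θ} = (r^3 + r)/(r^2 - 1)
Γ^θ_{r θ} = (-r^2 - 1)/(r^3 - r)
Ricci tensor: R_{rr} = -4/(r^2 - 1)^2, R_{rθ} = 0, R_{θθ} = -4*r^2/(r^2 - 1)^2
The Ricci tensor is non-zero, so the Riemann tensor is non-zero: not flat.
No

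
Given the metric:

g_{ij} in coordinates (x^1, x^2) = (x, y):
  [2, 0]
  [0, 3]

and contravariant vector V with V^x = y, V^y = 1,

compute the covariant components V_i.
V_i = g_{ij} V^j:
V_x = (2)(y) + (0)(1) = 2*y
V_y = (0)(y) + (3)(1) = 3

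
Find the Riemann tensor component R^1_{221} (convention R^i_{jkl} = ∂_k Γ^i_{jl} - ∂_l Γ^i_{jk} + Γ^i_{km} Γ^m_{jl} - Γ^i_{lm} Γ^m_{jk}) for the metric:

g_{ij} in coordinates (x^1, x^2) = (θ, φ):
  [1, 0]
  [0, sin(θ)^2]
Non-zero Christoffel symbols (Γ^k_{ij} = Γ^k_{ji}):
Γ^θ_{φ φ} = -sin(2*θ)/2
Γ^φ_{θ φ} = 1/tan(θ)
R^θ_{φ φ θ} = ∂_φ Γ^θ_{φ θ} - ∂_θ Γ^θ_{φ φ} + Γ^θ_{φ m} Γ^m_{φ θ} - Γ^θ_{θ m} Γ^m_{φ φ}
  = (0) - (-cos(2*θ)) + (-cos(θ)^2) - (0) = -sin(θ)^2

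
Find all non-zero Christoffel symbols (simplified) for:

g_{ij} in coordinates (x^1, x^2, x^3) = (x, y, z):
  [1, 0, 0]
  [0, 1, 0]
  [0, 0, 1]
Using Γ^k_{ij} = (1/2) g^{km} (∂_i g_{mj} + ∂_j g_{mi} - ∂_m g_{ij}); the metric is diagonal, so only the m = k term contributes.
Every metric component is constant, so all ∂_m g_{ij} = 0 and every Christoffel symbol vanishes.
All Christoffel symbols are zero.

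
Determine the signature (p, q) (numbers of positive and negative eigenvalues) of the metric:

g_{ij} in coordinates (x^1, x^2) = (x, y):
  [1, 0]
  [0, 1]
The metric is diagonal, so its eigenvalues are the diagonal entries: 1, 1 (at a generic point, where coordinate-dependent entries are positive).
2 positive, 0 negative.
(2, 0) - Riemannian (positive definite)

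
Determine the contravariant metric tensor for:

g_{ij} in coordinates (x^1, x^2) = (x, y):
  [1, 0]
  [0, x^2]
The metric is diagonal, so g^{ij} is diagonal with entries 1/g_{ii}: diag(1, 1/(x^2)).
g^{ij}:
  [1, 0]
  [0, 1/x^2]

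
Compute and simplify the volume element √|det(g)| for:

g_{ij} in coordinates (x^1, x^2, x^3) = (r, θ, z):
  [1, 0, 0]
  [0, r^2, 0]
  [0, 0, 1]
det(g) = r^2
√|det(g)| = r
Volume element: dV = r dr dθ dz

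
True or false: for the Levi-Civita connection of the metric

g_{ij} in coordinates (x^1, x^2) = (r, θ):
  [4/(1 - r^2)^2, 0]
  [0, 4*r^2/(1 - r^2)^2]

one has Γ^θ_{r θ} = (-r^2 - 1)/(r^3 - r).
Γ^θ_{r θ} = (1/2) g^{θθ} (∂_r g_{θθ} + ∂_θ g_{θr} - ∂_θ g_{rθ}) = (1/2)((1 - r^2)^2/(4*r^2))((-8*(r^3 + r)/(r^2 - 1)^3) + (0) - (0)) = (-r^2 - 1)/(r^3 - r)
This equals the proposed value (-r^2 - 1)/(r^3 - r).
True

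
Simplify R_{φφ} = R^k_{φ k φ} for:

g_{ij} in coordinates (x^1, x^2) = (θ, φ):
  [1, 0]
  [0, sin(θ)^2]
Non-zero Christoffel symbols (Γ^k_{ij} = Γ^k_{ji}):
Γ^θ_{φ φ} = -sin(2*θ)/2
Γ^φ_{θ φ} = 1/tan(θ)
R^θ_{φ θ φ} = ∂_θ Γ^θ_{φ φ} - ∂_φ Γ^θ_{φ θ} + Γ^θ_{θ m} Γ^m_{φ φ} - Γ^θ_{φ m} Γ^m_{φ θ}
  = (-cos(2*θ)) - (0) + (0) - (-cos(θ)^2) = sin(θ)^2
R^φ_{φ φ φ} = 0 (a repeated index in an antisymmetric pair)
R_{φφ} = R^θ_{φ θ φ} + R^φ_{φ φ φ} = (sin(θ)^2) + (0) = sin(θ)^2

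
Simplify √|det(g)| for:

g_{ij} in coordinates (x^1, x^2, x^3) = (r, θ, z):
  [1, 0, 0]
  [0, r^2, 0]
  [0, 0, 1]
det(g) = r^2
√|det(g)| = r
Volume element: dV = r dr dθ dz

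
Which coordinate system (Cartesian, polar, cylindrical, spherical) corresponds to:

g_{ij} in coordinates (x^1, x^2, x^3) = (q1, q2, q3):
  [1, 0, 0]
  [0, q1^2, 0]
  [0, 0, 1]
The line element ds^2 = dq1^2 + q1^2 dq2^2 + dq3^2 is dr^2 + r^2 dθ^2 + dz^2 with q1 = r, q2 = θ, q3 = z.
cylindrical coordinates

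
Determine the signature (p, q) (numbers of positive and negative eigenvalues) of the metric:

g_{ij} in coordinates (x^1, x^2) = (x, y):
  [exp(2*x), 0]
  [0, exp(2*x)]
The metric is diagonal, so its eigenvalues are the diagonal entries: exp(2*x), exp(2*x) (at a generic point, where coordinate-dependent entries are positive).
2 positive, 0 negative.
(2, 0) - Riemannian (positive definite)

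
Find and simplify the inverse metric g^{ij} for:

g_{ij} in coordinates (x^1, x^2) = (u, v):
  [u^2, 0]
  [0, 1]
The metric is diagonal, so g^{ij} is diagonal with entries 1/g_{ii}: diag(1/(u^2), 1).
g^{ij}:
  [1/u^2, 0]
  [0, 1]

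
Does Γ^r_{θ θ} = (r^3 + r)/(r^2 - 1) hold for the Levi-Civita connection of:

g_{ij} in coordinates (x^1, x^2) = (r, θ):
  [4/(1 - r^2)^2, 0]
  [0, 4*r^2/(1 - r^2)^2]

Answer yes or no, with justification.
Γ^r_{θ θ} = (1/2) g^{rr} (∂_θ g_{rθ} + ∂_θ g_{rθ} - ∂_r g_{θθ}) = (1/2)((1 - r^2)^2/4)((0) + (0) - (-8*(r^3 + r)/(r^2 - 1)^3)) = (r^3 + r)/(r^2 - 1)
This equals the proposed value (r^3 + r)/(r^2 - 1).
Yes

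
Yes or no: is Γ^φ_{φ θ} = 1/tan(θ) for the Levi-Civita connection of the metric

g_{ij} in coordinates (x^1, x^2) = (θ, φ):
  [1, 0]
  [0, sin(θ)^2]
Γ^φ_{φ θ} = (1/2) g^{φφ} (∂_φ g_{φθ} + ∂_θ g_{φφ} - ∂_φ g_{φθ}) = (1/2)(1/sin(θ)^2)((0) + (sin(2*θ)) - (0)) = 1/tan(θ)
This equals the proposed value 1/tan(θ).
Yes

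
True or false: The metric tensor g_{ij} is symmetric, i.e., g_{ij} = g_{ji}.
By definition the metric is a symmetric bilinear form, g_{ij} = g_{ji}.
True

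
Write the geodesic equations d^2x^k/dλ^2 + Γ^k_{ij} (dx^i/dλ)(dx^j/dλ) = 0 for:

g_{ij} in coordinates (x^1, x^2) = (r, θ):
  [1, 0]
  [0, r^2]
Geodesic equation: d^2x^k/dλ^2 + Γ^k_{ij} (dx^i/dλ)(dx^j/dλ) = 0.
Non-zero Christoffel symbols:
Γ^r_{θ θ} = -r
Γ^θ_{r θ} = 1/r
Substituting (the symmetric pair Γ^k_{ij}, Γ^k_{ji} combines into a factor 2):
d^2r/dλ^2 - r (dθ/dλ)^2 = 0
d^2θ/dλ^2 + (2/r) (dr/dλ)(dθ/dλ) = 0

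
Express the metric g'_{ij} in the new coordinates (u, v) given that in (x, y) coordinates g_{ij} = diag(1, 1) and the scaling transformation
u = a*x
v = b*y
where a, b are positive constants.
Invert the transformation: x = u/a, y = v/b
g'_{ij} = (∂x^k/∂x'^i)(∂x^l/∂x'^j) g_{kl}; with g_{kl} = δ_{kl} this is Σ_k (∂x^k/∂x'^i)(∂x^k/∂x'^j).
Jacobian: ∂x/∂u = 1/a, ∂x/∂v = 0, ∂y/∂u = 0, ∂y/∂v = 1/b
g'_{uu} = (1/a)(1/a) + (0)(0) = 1/a^2
g'_{uv} = (1/a)(0) + (0)(1/b) = 0
g'_{vv} = (0)(0) + (1/b)(1/b) = 1/b^2
g'_{ij} = diag(1/a^2, 1/b^2)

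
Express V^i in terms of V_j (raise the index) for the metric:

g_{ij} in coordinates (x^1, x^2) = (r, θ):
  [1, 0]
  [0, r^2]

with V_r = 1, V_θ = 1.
Inverse metric (diagonal): g^{rr} = 1, g^{θθ} = 1/r^2
V^i = g^{ij} V_j:
V^r = (1)(1) + (0)(1) = 1
V^θ = (0)(1) + (1/r^2)(1) = 1/r^2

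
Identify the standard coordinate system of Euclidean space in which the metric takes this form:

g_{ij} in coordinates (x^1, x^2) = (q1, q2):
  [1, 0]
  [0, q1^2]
The line element ds^2 = dq1^2 + q1^2 dq2^2 is dr^2 + r^2 dθ^2 with q1 = r, q2 = θ.
polar coordinates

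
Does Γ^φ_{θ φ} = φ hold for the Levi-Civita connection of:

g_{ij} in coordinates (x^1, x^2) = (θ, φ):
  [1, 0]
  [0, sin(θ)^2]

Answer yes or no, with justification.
Γ^φ_{θ φ} = (1/2) g^{φφ} (∂_θ g_{φφ} + ∂_φ g_{φθ} - ∂_φ g_{θφ}) = (1/2)(1/sin(θ)^2)((sin(2*θ)) + (0) - (0)) = 1/tan(θ)
This differs from the proposed value φ.
No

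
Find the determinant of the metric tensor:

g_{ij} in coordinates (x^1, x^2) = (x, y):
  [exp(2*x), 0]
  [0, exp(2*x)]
For a 2×2 metric: det(g) = g_{11}·g_{22} - g_{12}·g_{21}
= (exp(2*x))·(exp(2*x)) - (0)·(0)
= exp(4*x) - 0
det(g) = exp(4*x)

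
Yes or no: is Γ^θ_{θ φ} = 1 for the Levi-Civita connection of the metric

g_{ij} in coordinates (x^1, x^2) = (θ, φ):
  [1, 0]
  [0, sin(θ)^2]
Γ^θ_{θ φ} = (1/2) g^{θθ} (∂_θ g_{θφ} + ∂_φ g_{θθ} - ∂_θ g_{θφ}) = (1/2)(1)((0) + (0) - (0)) = 0
This differs from the proposed value 1.
No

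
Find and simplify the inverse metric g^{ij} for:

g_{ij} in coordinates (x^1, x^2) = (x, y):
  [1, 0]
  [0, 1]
The metric is diagonal, so g^{ij} is diagonal with entries 1/g_{ii}: diag(1, 1).
g^{ij}:
  [1, 0]
  [0, 1]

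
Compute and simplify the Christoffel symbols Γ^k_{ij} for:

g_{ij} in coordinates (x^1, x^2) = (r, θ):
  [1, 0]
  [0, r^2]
Using Γ^k_{ij} = (1/2) g^{km} (∂_i g_{mj} + ∂_j g_{mi} - ∂_m g_{ij}); the metric is diagonal, so only the m = k term contributes.
Non-zero symbols (using the symmetry Γ^k_{ij} = Γ^k_{ji}):
Γ^r_{θ θ} = (1/2) g^{rr} (∂_θ g_{rθ} + ∂_θ g_{rθ} - ∂_r g_{θθ}) = (1/2)(1)((0) + (0) - (2*r)) = -r
Γ^θ_{r θ} = (1/2) g^{θθ} (∂_r g_{θθ} + ∂_θ g_{θr} - ∂_θ g_{rθ}) = (1/2)(1/r^2)((2*r) + (0) - (0)) = 1/r
All other Christoffel symbols are zero.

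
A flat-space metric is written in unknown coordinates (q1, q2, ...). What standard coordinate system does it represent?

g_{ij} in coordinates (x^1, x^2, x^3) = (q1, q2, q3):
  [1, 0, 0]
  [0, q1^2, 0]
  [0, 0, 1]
The line element ds^2 = dq1^2 + q1^2 dq2^2 + dq3^2 is dr^2 + r^2 dθ^2 + dz^2 with q1 = r, q2 = θ, q3 = z.
cylindrical coordinates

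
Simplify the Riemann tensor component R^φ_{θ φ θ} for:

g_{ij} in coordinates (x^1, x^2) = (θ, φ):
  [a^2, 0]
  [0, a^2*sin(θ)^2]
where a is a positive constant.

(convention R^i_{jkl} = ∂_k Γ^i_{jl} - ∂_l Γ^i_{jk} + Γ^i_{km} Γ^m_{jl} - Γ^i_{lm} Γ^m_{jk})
Non-zero Christoffel symbols (Γ^k_{ij} = Γ^k_{ji}):
Γ^θ_{φ φ} = -sin(2*θ)/2
Γ^φ_{θ φ} = 1/tan(θ)
R^φ_{θ φ θ} = ∂_φ Γ^φ_{θ θ} - ∂_θ Γ^φ_{θ φ} + Γ^φ_{φ m} Γ^m_{θ θ} - Γ^φ_{θ m} Γ^m_{θ φ}
  = (0) - (-1/sin(θ)^2) + (0) - (1/tan(θ)^2) = 1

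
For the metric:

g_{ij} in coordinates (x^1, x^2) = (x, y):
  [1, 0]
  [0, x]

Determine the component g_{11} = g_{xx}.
With x^1 = x, x^2 = y, g_{11} = g_{xx} is the row-1, column-1 entry of the matrix.
g_{11} = 1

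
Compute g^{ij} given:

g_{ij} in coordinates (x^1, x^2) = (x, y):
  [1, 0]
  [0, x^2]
The metric is diagonal, so g^{ij} is diagonal with entries 1/g_{ii}: diag(1, 1/(x^2)).
g^{ij}:
  [1, 0]
  [0, 1/x^2]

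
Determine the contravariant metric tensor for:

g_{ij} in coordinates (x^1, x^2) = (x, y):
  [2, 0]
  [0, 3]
The metric is diagonal, so g^{ij} is diagonal with entries 1/g_{ii}: diag(1/2, 1/3).
g^{ij}:
  [1/2, 0]
  [0, 1/3]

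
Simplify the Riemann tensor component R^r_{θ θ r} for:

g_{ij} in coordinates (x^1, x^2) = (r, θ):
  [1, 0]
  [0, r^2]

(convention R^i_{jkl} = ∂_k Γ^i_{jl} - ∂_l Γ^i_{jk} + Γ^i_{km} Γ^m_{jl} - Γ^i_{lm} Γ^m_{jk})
Non-zero Christoffel symbols (Γ^k_{ij} = Γ^k_{ji}):
Γ^r_{θ θ} = -r
Γ^θ_{r θ} = 1/r
R^r_{θ θ r} = ∂_θ Γ^r_{θ r} - ∂_r Γ^r_{θ θ} + Γ^r_{θ m} Γ^m_{θ r} - Γ^r_{r m} Γ^m_{θ θ}
  = (0) - (-1) + (-1) - (0) = 0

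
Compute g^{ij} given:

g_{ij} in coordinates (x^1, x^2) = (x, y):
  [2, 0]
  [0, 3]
The metric is diagonal, so g^{ij} is diagonal with entries 1/g_{ii}: diag(1/2, 1/3).
g^{ij}:
  [1/2, 0]
  [0, 1/3]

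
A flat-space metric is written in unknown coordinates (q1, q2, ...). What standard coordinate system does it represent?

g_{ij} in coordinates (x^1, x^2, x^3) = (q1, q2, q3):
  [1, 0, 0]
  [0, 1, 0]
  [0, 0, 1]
All components are constant and the metric is the identity, i.e. orthonormal rectilinear coordinates.
Cartesian (3D) coordinates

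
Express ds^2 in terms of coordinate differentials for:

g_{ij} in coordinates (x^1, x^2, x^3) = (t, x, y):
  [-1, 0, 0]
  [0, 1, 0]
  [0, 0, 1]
ds^2 = g_{ij} dx^i dx^j; only the non-zero components contribute.
ds^2 = -dt^2 + dx^2 + dy^2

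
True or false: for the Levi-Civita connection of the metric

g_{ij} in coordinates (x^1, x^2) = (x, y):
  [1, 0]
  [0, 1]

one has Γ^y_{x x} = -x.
Γ^y_{x x} = (1/2) g^{yy} (∂_x g_{yx} + ∂_x g_{yx} - ∂_y g_{xx}) = (1/2)(1)((0) + (0) - (0)) = 0
This differs from the proposed value -x.
False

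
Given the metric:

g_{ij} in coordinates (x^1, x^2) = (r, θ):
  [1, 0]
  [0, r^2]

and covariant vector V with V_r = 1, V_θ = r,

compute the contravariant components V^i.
Inverse metric (diagonal): g^{rr} = 1, g^{θθ} = 1/r^2
V^i = g^{ij} V_j:
V^r = (1)(1) + (0)(r) = 1
V^θ = (0)(1) + (1/r^2)(r) = 1/r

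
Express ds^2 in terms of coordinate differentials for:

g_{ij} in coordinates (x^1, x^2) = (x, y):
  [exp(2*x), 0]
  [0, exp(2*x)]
ds^2 = g_{ij} dx^i dx^j; only the non-zero components contribute.
ds^2 = exp(2*x) dx^2 + exp(2*x) dy^2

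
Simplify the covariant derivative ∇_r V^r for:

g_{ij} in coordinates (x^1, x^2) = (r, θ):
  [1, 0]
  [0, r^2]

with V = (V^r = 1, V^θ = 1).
Non-zero Christoffel symbols:
Γ^r_{θ θ} = -r
Γ^θ_{r θ} = 1/r
∇_r V^r = ∂_r V^r + Γ^r_{r j} V^j
  = (0) + (0)(1) + (0)(1)
  = 0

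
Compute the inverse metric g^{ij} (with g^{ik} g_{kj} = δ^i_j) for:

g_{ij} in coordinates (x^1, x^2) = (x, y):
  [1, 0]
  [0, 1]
The metric is diagonal, so g^{ij} is diagonal with entries 1/g_{ii}: diag(1, 1).
g^{ij}:
  [1, 0]
  [0, 1]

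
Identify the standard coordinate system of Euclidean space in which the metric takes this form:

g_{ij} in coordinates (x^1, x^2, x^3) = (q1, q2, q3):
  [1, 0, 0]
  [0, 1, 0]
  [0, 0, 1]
All components are constant and the metric is the identity, i.e. orthonormal rectilinear coordinates.
Cartesian (3D) coordinates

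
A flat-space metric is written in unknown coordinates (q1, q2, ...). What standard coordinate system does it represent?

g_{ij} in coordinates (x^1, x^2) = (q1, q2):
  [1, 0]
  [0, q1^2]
The line element ds^2 = dq1^2 + q1^2 dq2^2 is dr^2 + r^2 dθ^2 with q1 = r, q2 = θ.
polar coordinates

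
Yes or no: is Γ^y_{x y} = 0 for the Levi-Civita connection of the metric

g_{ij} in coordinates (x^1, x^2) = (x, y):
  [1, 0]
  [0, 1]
Γ^y_{x y} = (1/2) g^{yy} (∂_x g_{yy} + ∂_y g_{yx} - ∂_y g_{xy}) = (1/2)(1)((0) + (0) - (0)) = 0
This equals the proposed value 0.
Yes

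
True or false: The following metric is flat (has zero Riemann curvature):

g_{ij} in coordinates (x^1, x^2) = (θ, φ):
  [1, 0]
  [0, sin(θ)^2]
Non-zero Christoffel symbols:
Γ^θ_{φ φ} = -sin(2*θ)/2
Γ^φ_{θ φ} = 1/tan(θ)
Ricci tensor: R_{θθ} = 1, R_{θφ} = 0, R_{φφ} = sin(θ)^2
The Ricci tensor is non-zero, so the Riemann tensor is non-zero: not flat.
False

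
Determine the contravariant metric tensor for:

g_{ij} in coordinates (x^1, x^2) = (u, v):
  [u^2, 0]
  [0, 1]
The metric is diagonal, so g^{ij} is diagonal with entries 1/g_{ii}: diag(1/(u^2), 1).
g^{ij}:
  [1/u^2, 0]
  [0, 1]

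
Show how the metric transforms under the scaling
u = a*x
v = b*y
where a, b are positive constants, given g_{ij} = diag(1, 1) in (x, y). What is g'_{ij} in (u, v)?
Invert the transformation: x = u/a, y = v/b
g'_{ij} = (∂x^k/∂x'^i)(∂x^l/∂x'^j) g_{kl}; with g_{kl} = δ_{kl} this is Σ_k (∂x^k/∂x'^i)(∂x^k/∂x'^j).
Jacobian: ∂x/∂u = 1/a, ∂x/∂v = 0, ∂y/∂u = 0, ∂y/∂v = 1/b
g'_{uu} = (1/a)(1/a) + (0)(0) = 1/a^2
g'_{uv} = (1/a)(0) + (0)(1/b) = 0
g'_{vv} = (0)(0) + (1/b)(1/b) = 1/b^2
g'_{ij} = diag(1/a^2, 1/b^2)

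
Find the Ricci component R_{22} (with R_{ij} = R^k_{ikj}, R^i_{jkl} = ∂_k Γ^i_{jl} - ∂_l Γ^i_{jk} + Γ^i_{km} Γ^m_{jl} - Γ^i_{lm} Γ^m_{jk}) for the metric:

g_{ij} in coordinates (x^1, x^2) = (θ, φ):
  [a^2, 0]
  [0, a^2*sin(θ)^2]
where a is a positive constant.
Non-zero Christoffel symbols (Γ^k_{ij} = Γ^k_{ji}):
Γ^θ_{φ φ} = -sin(2*θ)/2
Γ^φ_{θ φ} = 1/tan(θ)
R^θ_{φ θ φ} = ∂_θ Γ^θ_{φ φ} - ∂_φ Γ^θ_{φ θ} + Γ^θ_{θ m} Γ^m_{φ φ} - Γ^θ_{φ m} Γ^m_{φ θ}
  = (-cos(2*θ)) - (0) + (0) - (-cos(θ)^2) = sin(θ)^2
R^φ_{φ φ φ} = 0 (a repeated index in an antisymmetric pair)
R_{φφ} = R^θ_{φ θ φ} + R^φ_{φ φ φ} = (sin(θ)^2) + (0) = sin(θ)^2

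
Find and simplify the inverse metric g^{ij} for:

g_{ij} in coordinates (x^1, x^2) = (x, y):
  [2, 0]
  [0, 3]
The metric is diagonal, so g^{ij} is diagonal with entries 1/g_{ii}: diag(1/2, 1/3).
g^{ij}:
  [1/2, 0]
  [0, 1/3]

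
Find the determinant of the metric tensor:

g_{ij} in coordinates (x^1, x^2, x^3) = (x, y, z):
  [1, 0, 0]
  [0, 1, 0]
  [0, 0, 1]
Diagonal metric: det(g) = g_{11}·g_{22}·g_{33}
= (1)·(1)·(1)
det(g) = 1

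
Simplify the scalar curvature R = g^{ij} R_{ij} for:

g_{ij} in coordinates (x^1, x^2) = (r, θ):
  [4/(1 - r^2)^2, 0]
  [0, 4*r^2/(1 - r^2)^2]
Non-zero Christoffel symbols (Γ^k_{ij} = Γ^k_{ji}):
Γ^r_{r r} = 2*r/(1 - r^2)
Γ^r_{θ θ} = (r^3 + r)/(r^2 - 1)
Γ^θ_{r θ} = (-r^2 - 1)/(r^3 - r)
Ricci tensor (R_{ij} = R^k_{ikj}): R_{rr} = -4/(r^2 - 1)^2, R_{rθ} = 0, R_{θθ} = -4*r^2/(r^2 - 1)^2
Inverse metric: g^{rr} = (1 - r^2)^2/4, g^{θθ} = (1 - r^2)^2/(4*r^2)
R = g^{ij} R_{ij} = ((1 - r^2)^2/4)(-4/(r^2 - 1)^2) + ((1 - r^2)^2/(4*r^2))(-4*r^2/(r^2 - 1)^2) = -2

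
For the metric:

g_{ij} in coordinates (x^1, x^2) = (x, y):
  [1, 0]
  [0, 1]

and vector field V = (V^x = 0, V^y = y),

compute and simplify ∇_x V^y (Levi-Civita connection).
All Christoffel symbols are zero.
∇_x V^y = ∂_x V^y + Γ^y_{x j} V^j
  = (0) + (0)(0) + (0)(y)
  = 0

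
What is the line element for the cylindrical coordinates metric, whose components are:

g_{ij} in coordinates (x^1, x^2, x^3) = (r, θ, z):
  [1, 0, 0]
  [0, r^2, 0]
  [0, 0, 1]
ds^2 = g_{ij} dx^i dx^j; only the non-zero components contribute.
ds^2 = dr^2 + r^2 dθ^2 + dz^2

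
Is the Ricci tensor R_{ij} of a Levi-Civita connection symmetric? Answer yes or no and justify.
R_{ij} = R^k_{ikj}; the pair symmetry R_{kilj} = R_{ljki} gives R_{ij} = R_{ji}.
Yes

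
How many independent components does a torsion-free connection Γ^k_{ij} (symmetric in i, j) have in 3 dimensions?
Γ^k_{ij} has n choices for the upper index and n(n+1)/2 independent symmetric lower index pairs.
Total = 3 × 3×4/2 = 3 × 6 = 18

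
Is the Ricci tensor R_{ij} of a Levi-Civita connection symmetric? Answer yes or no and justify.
R_{ij} = R^k_{ikj}; the pair symmetry R_{kilj} = R_{ljki} gives R_{ij} = R_{ji}.
Yes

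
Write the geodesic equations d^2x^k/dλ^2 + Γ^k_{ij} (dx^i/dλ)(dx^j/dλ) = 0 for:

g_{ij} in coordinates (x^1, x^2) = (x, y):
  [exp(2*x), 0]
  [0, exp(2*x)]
Geodesic equation: d^2x^k/dλ^2 + Γ^k_{ij} (dx^i/dλ)(dx^j/dλ) = 0.
Non-zero Christoffel symbols:
Γ^x_{x x} = 1
Γ^x_{y y} = -1
Γ^y_{x y} = 1
Substituting (the symmetric pair Γ^k_{ij}, Γ^k_{ji} combines into a factor 2):
d^2x/dλ^2 + (dx/dλ)^2 - (dy/dλ)^2 = 0
d^2y/dλ^2 + 2 (dx/dλ)(dy/dλ) = 0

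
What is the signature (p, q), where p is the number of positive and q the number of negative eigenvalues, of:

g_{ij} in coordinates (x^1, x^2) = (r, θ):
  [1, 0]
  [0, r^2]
The metric is diagonal, so its eigenvalues are the diagonal entries: 1, r^2 (at a generic point, where coordinate-dependent entries are positive).
2 positive, 0 negative.
(2, 0) - Riemannian (positive definite)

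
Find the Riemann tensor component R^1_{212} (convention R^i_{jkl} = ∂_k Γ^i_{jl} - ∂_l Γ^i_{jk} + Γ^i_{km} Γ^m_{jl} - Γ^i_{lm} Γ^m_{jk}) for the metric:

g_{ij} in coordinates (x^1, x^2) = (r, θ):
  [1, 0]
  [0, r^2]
Non-zero Christoffel symbols (Γ^k_{ij} = Γ^k_{ji}):
Γ^r_{θ θ} = -r
Γ^θ_{r θ} = 1/r
R^r_{θ r θ} = ∂_r Γ^r_{θ θ} - ∂_θ Γ^r_{θ r} + Γ^r_{r m} Γ^m_{θ θ} - Γ^r_{θ m} Γ^m_{θ r}
  = (-1) - (0) + (0) - (-1) = 0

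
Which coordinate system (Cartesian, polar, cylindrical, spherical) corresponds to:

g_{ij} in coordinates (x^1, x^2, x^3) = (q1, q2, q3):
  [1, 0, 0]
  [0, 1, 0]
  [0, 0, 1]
All components are constant and the metric is the identity, i.e. orthonormal rectilinear coordinates.
Cartesian (3D) coordinates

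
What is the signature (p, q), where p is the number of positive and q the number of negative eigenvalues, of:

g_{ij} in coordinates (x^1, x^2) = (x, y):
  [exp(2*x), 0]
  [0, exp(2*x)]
The metric is diagonal, so its eigenvalues are the diagonal entries: exp(2*x), exp(2*x) (at a generic point, where coordinate-dependent entries are positive).
2 positive, 0 negative.
(2, 0) - Riemannian (positive definite)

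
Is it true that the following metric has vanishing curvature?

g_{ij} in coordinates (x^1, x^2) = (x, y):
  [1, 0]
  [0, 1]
All metric components are constant, so every Christoffel symbol vanishes and R^i_{jkl} = 0.
Yes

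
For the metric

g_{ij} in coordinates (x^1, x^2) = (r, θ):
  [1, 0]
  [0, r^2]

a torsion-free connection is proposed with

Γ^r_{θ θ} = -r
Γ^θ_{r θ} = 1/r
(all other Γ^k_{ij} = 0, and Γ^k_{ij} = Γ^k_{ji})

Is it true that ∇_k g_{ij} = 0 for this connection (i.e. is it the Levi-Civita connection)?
Using ∇_k g_{ij} = ∂_k g_{ij} - Γ^m_{ki} g_{mj} - Γ^m_{kj} g_{im}:
e.g. ∇_r g_{θθ} = (2*r) - (r) - (r) = 0
Every component ∇_k g_{ij} vanishes: the connection is metric compatible.
Yes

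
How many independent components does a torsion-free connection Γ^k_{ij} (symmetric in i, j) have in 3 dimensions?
Γ^k_{ij} has n choices for the upper index and n(n+1)/2 independent symmetric lower index pairs.
Total = 3 × 3×4/2 = 3 × 6 = 18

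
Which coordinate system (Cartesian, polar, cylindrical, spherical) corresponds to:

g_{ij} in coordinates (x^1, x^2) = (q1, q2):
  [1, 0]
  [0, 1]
All components are constant and the metric is the identity, i.e. orthonormal rectilinear coordinates.
Cartesian (2D) coordinates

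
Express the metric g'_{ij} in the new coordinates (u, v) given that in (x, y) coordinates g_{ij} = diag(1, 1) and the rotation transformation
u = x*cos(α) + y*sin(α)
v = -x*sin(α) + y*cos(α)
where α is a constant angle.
Invert the transformation: x = u*cos(α) - v*sin(α), y = u*sin(α) + v*cos(α)
g'_{ij} = (∂x^k/∂x'^i)(∂x^l/∂x'^j) g_{kl}; with g_{kl} = δ_{kl} this is Σ_k (∂x^k/∂x'^i)(∂x^k/∂x'^j).
Jacobian: ∂x/∂u = cos(α), ∂x/∂v = -sin(α), ∂y/∂u = sin(α), ∂y/∂v = cos(α)
g'_{uu} = (cos(α))(cos(α)) + (sin(α))(sin(α)) = 1
g'_{uv} = (cos(α))(-sin(α)) + (sin(α))(cos(α)) = 0
g'_{vv} = (-sin(α))(-sin(α)) + (cos(α))(cos(α)) = 1
g'_{ij} = diag(1, 1)
The Euclidean metric is invariant under rotations.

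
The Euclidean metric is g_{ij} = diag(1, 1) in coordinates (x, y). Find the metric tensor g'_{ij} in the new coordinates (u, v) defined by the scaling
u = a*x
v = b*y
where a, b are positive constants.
Invert the transformation: x = u/a, y = v/b
g'_{ij} = (∂x^k/∂x'^i)(∂x^l/∂x'^j) g_{kl}; with g_{kl} = δ_{kl} this is Σ_k (∂x^k/∂x'^i)(∂x^k/∂x'^j).
Jacobian: ∂x/∂u = 1/a, ∂x/∂v = 0, ∂y/∂u = 0, ∂y/∂v = 1/b
g'_{uu} = (1/a)(1/a) + (0)(0) = 1/a^2
g'_{uv} = (1/a)(0) + (0)(1/b) = 0
g'_{vv} = (0)(0) + (1/b)(1/b) = 1/b^2
g'_{ij} = diag(1/a^2, 1/b^2)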